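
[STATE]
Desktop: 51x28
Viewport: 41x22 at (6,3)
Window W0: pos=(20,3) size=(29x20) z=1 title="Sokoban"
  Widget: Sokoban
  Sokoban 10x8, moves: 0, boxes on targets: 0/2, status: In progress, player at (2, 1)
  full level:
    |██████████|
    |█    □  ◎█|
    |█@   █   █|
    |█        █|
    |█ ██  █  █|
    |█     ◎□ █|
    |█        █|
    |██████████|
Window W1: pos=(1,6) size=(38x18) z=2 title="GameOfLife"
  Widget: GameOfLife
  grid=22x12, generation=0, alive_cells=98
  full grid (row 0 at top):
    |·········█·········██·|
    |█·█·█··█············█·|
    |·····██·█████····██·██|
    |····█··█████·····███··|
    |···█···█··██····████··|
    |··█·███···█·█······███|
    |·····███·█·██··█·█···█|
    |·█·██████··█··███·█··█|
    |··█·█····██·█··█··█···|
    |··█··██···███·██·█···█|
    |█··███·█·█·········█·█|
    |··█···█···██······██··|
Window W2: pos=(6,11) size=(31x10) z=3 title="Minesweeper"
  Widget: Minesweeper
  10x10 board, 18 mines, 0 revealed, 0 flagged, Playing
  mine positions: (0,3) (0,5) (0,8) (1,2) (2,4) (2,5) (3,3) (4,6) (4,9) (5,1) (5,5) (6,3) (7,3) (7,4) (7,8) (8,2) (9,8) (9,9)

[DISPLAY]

              ┏━━━━━━━━━━━━━━━━━━━━━━━━━━
              ┃ Sokoban                  
              ┠──────────────────────────
━━━━━━━━━━━━━━━━━━━━━━━━━━━━━━━━┓        
eOfLife                         ┃        
────────────────────────────────┨        
 0                              ┃        
·····█·········██·              ┃        
┏━━━━━━━━━━━━━━━━━━━━━━━━━━━━━┓ ┃        
┃ Minesweeper                 ┃ ┃        
┠─────────────────────────────┨ ┃        
┃■■■■■■■■■■                   ┃ ┃        
┃■■■■■■■■■■                   ┃ ┃        
┃■■■■■■■■■■                   ┃ ┃        
┃■■■■■■■■■■                   ┃ ┃        
┃■■■■■■■■■■                   ┃ ┃        
┃■■■■■■■■■■                   ┃ ┃        
┗━━━━━━━━━━━━━━━━━━━━━━━━━━━━━┛ ┃        
··█···██······██··              ┃        
                                ┃━━━━━━━━
━━━━━━━━━━━━━━━━━━━━━━━━━━━━━━━━┛        
                                         


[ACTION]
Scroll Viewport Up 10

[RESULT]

                                         
                                         
                                         
              ┏━━━━━━━━━━━━━━━━━━━━━━━━━━
              ┃ Sokoban                  
              ┠──────────────────────────
━━━━━━━━━━━━━━━━━━━━━━━━━━━━━━━━┓        
eOfLife                         ┃        
────────────────────────────────┨        
 0                              ┃        
·····█·········██·              ┃        
┏━━━━━━━━━━━━━━━━━━━━━━━━━━━━━┓ ┃        
┃ Minesweeper                 ┃ ┃        
┠─────────────────────────────┨ ┃        
┃■■■■■■■■■■                   ┃ ┃        
┃■■■■■■■■■■                   ┃ ┃        
┃■■■■■■■■■■                   ┃ ┃        
┃■■■■■■■■■■                   ┃ ┃        
┃■■■■■■■■■■                   ┃ ┃        
┃■■■■■■■■■■                   ┃ ┃        
┗━━━━━━━━━━━━━━━━━━━━━━━━━━━━━┛ ┃        
··█···██······██··              ┃        


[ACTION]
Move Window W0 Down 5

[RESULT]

                                         
                                         
                                         
                                         
                                         
                                         
━━━━━━━━━━━━━━━━━━━━━━━━━━━━━━━━┓        
eOfLife                         ┃        
────────────────────────────────┨━━━━━━━━
 0                              ┃        
·····█·········██·              ┃────────
┏━━━━━━━━━━━━━━━━━━━━━━━━━━━━━┓ ┃        
┃ Minesweeper                 ┃ ┃        
┠─────────────────────────────┨ ┃        
┃■■■■■■■■■■                   ┃ ┃        
┃■■■■■■■■■■                   ┃ ┃        
┃■■■■■■■■■■                   ┃ ┃        
┃■■■■■■■■■■                   ┃ ┃        
┃■■■■■■■■■■                   ┃ ┃        
┃■■■■■■■■■■                   ┃ ┃        
┗━━━━━━━━━━━━━━━━━━━━━━━━━━━━━┛ ┃        
··█···██······██··              ┃        


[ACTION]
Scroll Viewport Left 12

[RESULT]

                                         
                                         
                                         
                                         
                                         
                                         
 ┏━━━━━━━━━━━━━━━━━━━━━━━━━━━━━━━━━━━━┓  
 ┃ GameOfLife                         ┃  
 ┠────────────────────────────────────┨━━
 ┃Gen: 0                              ┃  
 ┃·········█·········██·              ┃──
 ┃█·█·┏━━━━━━━━━━━━━━━━━━━━━━━━━━━━━┓ ┃  
 ┃····┃ Minesweeper                 ┃ ┃  
 ┃····┠─────────────────────────────┨ ┃  
 ┃···█┃■■■■■■■■■■                   ┃ ┃  
 ┃··█·┃■■■■■■■■■■                   ┃ ┃  
 ┃····┃■■■■■■■■■■                   ┃ ┃  
 ┃·█·█┃■■■■■■■■■■                   ┃ ┃  
 ┃··█·┃■■■■■■■■■■                   ┃ ┃  
 ┃··█·┃■■■■■■■■■■                   ┃ ┃  
 ┃█··█┗━━━━━━━━━━━━━━━━━━━━━━━━━━━━━┛ ┃  
 ┃··█···█···██······██··              ┃  


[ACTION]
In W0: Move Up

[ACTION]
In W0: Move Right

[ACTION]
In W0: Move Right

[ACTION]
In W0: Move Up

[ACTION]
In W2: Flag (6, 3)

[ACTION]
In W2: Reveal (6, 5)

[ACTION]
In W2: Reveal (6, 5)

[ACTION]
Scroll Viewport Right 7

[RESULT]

                                         
                                         
                                         
                                         
                                         
                                         
━━━━━━━━━━━━━━━━━━━━━━━━━━━━━━━┓         
OfLife                         ┃         
───────────────────────────────┨━━━━━━━━━
0                              ┃         
····█·········██·              ┃─────────
━━━━━━━━━━━━━━━━━━━━━━━━━━━━━┓ ┃         
 Minesweeper                 ┃ ┃         
─────────────────────────────┨ ┃         
■■■■■■■■■■                   ┃ ┃         
■■■■■■■■■■                   ┃ ┃         
■■■■■■■■■■                   ┃ ┃         
■■■■■■■■■■                   ┃ ┃         
■■■■■■■■■■                   ┃ ┃         
■■■■■■■■■■                   ┃ ┃         
━━━━━━━━━━━━━━━━━━━━━━━━━━━━━┛ ┃         
·█···██······██··              ┃         


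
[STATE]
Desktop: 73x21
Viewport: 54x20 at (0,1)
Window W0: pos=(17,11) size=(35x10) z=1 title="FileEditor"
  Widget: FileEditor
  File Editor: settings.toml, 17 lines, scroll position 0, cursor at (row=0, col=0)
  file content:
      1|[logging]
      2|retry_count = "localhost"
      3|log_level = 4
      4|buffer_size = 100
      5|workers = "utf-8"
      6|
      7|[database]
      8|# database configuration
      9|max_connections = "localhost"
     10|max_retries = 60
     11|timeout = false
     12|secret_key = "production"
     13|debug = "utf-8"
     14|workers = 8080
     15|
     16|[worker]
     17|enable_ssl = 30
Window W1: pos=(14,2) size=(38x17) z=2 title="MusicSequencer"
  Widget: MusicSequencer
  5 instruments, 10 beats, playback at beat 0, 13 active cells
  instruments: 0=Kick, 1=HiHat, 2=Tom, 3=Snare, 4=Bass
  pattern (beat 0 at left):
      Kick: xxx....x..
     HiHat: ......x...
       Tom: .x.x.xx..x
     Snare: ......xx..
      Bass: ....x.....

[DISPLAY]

                                                      
              ┏━━━━━━━━━━━━━━━━━━━━━━━━━━━━━━━━━━━━┓  
              ┃ MusicSequencer                     ┃  
              ┠────────────────────────────────────┨  
              ┃      ▼123456789                    ┃  
              ┃  Kick███····█··                    ┃  
              ┃ HiHat······█···                    ┃  
              ┃   Tom·█·█·██··█                    ┃  
              ┃ Snare······██··                    ┃  
              ┃  Bass····█·····                    ┃  
              ┃                                    ┃  
              ┃                                    ┃  
              ┃                                    ┃  
              ┃                                    ┃  
              ┃                                    ┃  
              ┃                                    ┃  
              ┃                                    ┃  
              ┗━━━━━━━━━━━━━━━━━━━━━━━━━━━━━━━━━━━━┛  
                 ┃                                ▼┃  
                 ┗━━━━━━━━━━━━━━━━━━━━━━━━━━━━━━━━━┛  


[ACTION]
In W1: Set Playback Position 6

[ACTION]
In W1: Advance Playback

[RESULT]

                                                      
              ┏━━━━━━━━━━━━━━━━━━━━━━━━━━━━━━━━━━━━┓  
              ┃ MusicSequencer                     ┃  
              ┠────────────────────────────────────┨  
              ┃      0123456▼89                    ┃  
              ┃  Kick███····█··                    ┃  
              ┃ HiHat······█···                    ┃  
              ┃   Tom·█·█·██··█                    ┃  
              ┃ Snare······██··                    ┃  
              ┃  Bass····█·····                    ┃  
              ┃                                    ┃  
              ┃                                    ┃  
              ┃                                    ┃  
              ┃                                    ┃  
              ┃                                    ┃  
              ┃                                    ┃  
              ┃                                    ┃  
              ┗━━━━━━━━━━━━━━━━━━━━━━━━━━━━━━━━━━━━┛  
                 ┃                                ▼┃  
                 ┗━━━━━━━━━━━━━━━━━━━━━━━━━━━━━━━━━┛  


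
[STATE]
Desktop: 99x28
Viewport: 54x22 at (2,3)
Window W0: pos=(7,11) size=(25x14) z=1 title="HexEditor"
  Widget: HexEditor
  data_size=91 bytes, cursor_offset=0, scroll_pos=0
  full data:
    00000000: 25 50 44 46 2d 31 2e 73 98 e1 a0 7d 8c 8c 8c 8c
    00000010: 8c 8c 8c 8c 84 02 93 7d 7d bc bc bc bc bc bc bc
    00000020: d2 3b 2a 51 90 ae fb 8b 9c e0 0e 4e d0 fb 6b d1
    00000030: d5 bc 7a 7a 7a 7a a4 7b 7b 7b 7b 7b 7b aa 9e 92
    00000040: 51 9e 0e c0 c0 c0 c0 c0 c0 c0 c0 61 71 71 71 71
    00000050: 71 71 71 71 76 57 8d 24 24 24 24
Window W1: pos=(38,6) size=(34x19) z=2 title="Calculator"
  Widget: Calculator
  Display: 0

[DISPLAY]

                                                      
                                                      
                                                      
                                    ┏━━━━━━━━━━━━━━━━━
                                    ┃ Calculator      
                                    ┠─────────────────
                                    ┃                 
                                    ┃┌───┬───┬───┬───┐
     ┏━━━━━━━━━━━━━━━━━━━━━━━┓      ┃│ 7 │ 8 │ 9 │ ÷ │
     ┃ HexEditor             ┃      ┃├───┼───┼───┼───┤
     ┠───────────────────────┨      ┃│ 4 │ 5 │ 6 │ × │
     ┃00000000  25 50 44 46 2┃      ┃├───┼───┼───┼───┤
     ┃00000010  8c 8c 8c 8c 8┃      ┃│ 1 │ 2 │ 3 │ - │
     ┃00000020  d2 3b 2a 51 9┃      ┃├───┼───┼───┼───┤
     ┃00000030  d5 bc 7a 7a 7┃      ┃│ 0 │ . │ = │ + │
     ┃00000040  51 9e 0e c0 c┃      ┃├───┼───┼───┼───┤
     ┃00000050  71 71 71 71 7┃      ┃│ C │ MC│ MR│ M+│
     ┃                       ┃      ┃└───┴───┴───┴───┘
     ┃                       ┃      ┃                 
     ┃                       ┃      ┃                 
     ┃                       ┃      ┃                 
     ┗━━━━━━━━━━━━━━━━━━━━━━━┛      ┗━━━━━━━━━━━━━━━━━


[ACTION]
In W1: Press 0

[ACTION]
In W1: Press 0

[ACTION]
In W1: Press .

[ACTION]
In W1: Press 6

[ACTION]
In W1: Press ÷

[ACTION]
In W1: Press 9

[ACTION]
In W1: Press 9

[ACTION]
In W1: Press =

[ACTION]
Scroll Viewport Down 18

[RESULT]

                                    ┏━━━━━━━━━━━━━━━━━
                                    ┃ Calculator      
                                    ┠─────────────────
                                    ┃                 
                                    ┃┌───┬───┬───┬───┐
     ┏━━━━━━━━━━━━━━━━━━━━━━━┓      ┃│ 7 │ 8 │ 9 │ ÷ │
     ┃ HexEditor             ┃      ┃├───┼───┼───┼───┤
     ┠───────────────────────┨      ┃│ 4 │ 5 │ 6 │ × │
     ┃00000000  25 50 44 46 2┃      ┃├───┼───┼───┼───┤
     ┃00000010  8c 8c 8c 8c 8┃      ┃│ 1 │ 2 │ 3 │ - │
     ┃00000020  d2 3b 2a 51 9┃      ┃├───┼───┼───┼───┤
     ┃00000030  d5 bc 7a 7a 7┃      ┃│ 0 │ . │ = │ + │
     ┃00000040  51 9e 0e c0 c┃      ┃├───┼───┼───┼───┤
     ┃00000050  71 71 71 71 7┃      ┃│ C │ MC│ MR│ M+│
     ┃                       ┃      ┃└───┴───┴───┴───┘
     ┃                       ┃      ┃                 
     ┃                       ┃      ┃                 
     ┃                       ┃      ┃                 
     ┗━━━━━━━━━━━━━━━━━━━━━━━┛      ┗━━━━━━━━━━━━━━━━━
                                                      
                                                      
                                                      


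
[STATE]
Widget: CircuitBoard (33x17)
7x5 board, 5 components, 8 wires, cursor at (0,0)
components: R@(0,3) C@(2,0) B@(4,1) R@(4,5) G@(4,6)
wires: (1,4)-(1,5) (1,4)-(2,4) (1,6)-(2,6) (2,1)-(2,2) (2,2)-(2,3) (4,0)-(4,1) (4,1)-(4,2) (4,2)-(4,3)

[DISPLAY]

   0 1 2 3 4 5 6                 
0  [.]          R                
                                 
1                   · ─ ·   ·    
                    │       │    
2   C   · ─ · ─ ·   ·       ·    
                                 
3                                
                                 
4   · ─ B ─ · ─ ·       R   G    
Cursor: (0,0)                    
                                 
                                 
                                 
                                 
                                 
                                 


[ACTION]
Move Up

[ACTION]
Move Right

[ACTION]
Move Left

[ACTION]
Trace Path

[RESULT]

   0 1 2 3 4 5 6                 
0  [.]          R                
                                 
1                   · ─ ·   ·    
                    │       │    
2   C   · ─ · ─ ·   ·       ·    
                                 
3                                
                                 
4   · ─ B ─ · ─ ·       R   G    
Cursor: (0,0)  Trace: No connecti
                                 
                                 
                                 
                                 
                                 
                                 


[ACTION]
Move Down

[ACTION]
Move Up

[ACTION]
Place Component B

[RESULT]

   0 1 2 3 4 5 6                 
0  [B]          R                
                                 
1                   · ─ ·   ·    
                    │       │    
2   C   · ─ · ─ ·   ·       ·    
                                 
3                                
                                 
4   · ─ B ─ · ─ ·       R   G    
Cursor: (0,0)  Trace: No connecti
                                 
                                 
                                 
                                 
                                 
                                 


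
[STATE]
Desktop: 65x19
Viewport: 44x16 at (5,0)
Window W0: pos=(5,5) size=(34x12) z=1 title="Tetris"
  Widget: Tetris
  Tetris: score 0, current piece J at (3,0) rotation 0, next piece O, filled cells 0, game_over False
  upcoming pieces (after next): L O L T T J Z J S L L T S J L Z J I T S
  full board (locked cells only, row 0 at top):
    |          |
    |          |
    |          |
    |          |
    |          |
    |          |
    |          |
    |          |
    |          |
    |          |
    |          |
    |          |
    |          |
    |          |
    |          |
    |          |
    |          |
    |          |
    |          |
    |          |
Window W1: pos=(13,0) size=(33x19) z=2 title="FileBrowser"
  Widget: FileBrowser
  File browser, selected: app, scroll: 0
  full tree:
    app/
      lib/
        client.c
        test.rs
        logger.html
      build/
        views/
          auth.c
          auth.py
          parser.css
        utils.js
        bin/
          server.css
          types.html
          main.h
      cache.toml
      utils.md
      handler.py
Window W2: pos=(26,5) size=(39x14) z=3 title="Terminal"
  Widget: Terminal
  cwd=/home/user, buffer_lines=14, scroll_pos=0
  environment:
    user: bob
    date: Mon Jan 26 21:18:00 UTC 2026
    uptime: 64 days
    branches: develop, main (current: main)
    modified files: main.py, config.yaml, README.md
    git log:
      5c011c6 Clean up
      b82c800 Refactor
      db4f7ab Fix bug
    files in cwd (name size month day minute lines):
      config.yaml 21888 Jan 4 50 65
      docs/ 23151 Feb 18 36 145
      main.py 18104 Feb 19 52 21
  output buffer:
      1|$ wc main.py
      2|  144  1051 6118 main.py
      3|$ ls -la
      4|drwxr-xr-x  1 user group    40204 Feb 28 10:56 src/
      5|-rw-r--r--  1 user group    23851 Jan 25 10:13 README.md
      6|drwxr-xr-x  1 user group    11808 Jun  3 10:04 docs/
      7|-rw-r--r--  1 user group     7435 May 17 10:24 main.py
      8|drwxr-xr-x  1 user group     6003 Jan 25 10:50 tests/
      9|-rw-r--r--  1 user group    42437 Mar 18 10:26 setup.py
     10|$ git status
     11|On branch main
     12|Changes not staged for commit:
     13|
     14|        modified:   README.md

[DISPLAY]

        ┏━━━━━━━━━━━━━━━━━━━━━━━━━━━━━━━┓   
        ┃ FileBrowser                   ┃   
        ┠───────────────────────────────┨   
        ┃> [-] app/                     ┃   
        ┃    [+] lib/                   ┃   
┏━━━━━━━┃    [+] buil┏━━━━━━━━━━━━━━━━━━━━━━
┃ Tetris┃    cache.to┃ Terminal             
┠───────┃    utils.md┠──────────────────────
┃       ┃    handler.┃$ wc main.py          
┃       ┃            ┃  144  1051 6118 main.
┃       ┃            ┃$ ls -la              
┃       ┃            ┃drwxr-xr-x  1 user gro
┃       ┃            ┃-rw-r--r--  1 user gro
┃       ┃            ┃drwxr-xr-x  1 user gro
┃       ┃            ┃-rw-r--r--  1 user gro
┃       ┃            ┃drwxr-xr-x  1 user gro


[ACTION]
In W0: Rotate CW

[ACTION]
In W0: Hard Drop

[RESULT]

        ┏━━━━━━━━━━━━━━━━━━━━━━━━━━━━━━━┓   
        ┃ FileBrowser                   ┃   
        ┠───────────────────────────────┨   
        ┃> [-] app/                     ┃   
        ┃    [+] lib/                   ┃   
┏━━━━━━━┃    [+] buil┏━━━━━━━━━━━━━━━━━━━━━━
┃ Tetris┃    cache.to┃ Terminal             
┠───────┃    utils.md┠──────────────────────
┃       ┃    handler.┃$ wc main.py          
┃       ┃            ┃  144  1051 6118 main.
┃       ┃            ┃$ ls -la              
┃       ┃            ┃drwxr-xr-x  1 user gro
┃       ┃            ┃-rw-r--r--  1 user gro
┃   ██  ┃            ┃drwxr-xr-x  1 user gro
┃   █   ┃            ┃-rw-r--r--  1 user gro
┃   █   ┃            ┃drwxr-xr-x  1 user gro


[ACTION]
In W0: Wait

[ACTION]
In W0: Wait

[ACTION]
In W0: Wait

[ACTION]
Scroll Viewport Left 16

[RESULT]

             ┏━━━━━━━━━━━━━━━━━━━━━━━━━━━━━━
             ┃ FileBrowser                  
             ┠──────────────────────────────
             ┃> [-] app/                    
             ┃    [+] lib/                  
     ┏━━━━━━━┃    [+] buil┏━━━━━━━━━━━━━━━━━
     ┃ Tetris┃    cache.to┃ Terminal        
     ┠───────┃    utils.md┠─────────────────
     ┃       ┃    handler.┃$ wc main.py     
     ┃       ┃            ┃  144  1051 6118 
     ┃       ┃            ┃$ ls -la         
     ┃       ┃            ┃drwxr-xr-x  1 use
     ┃       ┃            ┃-rw-r--r--  1 use
     ┃   ██  ┃            ┃drwxr-xr-x  1 use
     ┃   █   ┃            ┃-rw-r--r--  1 use
     ┃   █   ┃            ┃drwxr-xr-x  1 use


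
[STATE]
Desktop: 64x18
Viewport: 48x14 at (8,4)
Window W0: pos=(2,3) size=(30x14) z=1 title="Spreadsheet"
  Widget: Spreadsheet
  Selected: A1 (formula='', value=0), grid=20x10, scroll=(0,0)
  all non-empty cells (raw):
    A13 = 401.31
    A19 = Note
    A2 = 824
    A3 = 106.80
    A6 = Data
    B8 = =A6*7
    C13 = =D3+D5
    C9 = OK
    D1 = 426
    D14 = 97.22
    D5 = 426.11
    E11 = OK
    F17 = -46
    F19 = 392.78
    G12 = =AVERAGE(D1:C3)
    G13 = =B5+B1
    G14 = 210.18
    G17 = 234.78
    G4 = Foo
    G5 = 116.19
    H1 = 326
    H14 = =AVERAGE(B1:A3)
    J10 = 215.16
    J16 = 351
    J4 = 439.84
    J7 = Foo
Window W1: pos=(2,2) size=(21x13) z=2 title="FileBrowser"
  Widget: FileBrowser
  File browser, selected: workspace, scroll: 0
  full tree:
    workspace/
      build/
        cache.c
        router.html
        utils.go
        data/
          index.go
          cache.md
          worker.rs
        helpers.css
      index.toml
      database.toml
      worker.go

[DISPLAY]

──────────────┨        ┃                        
 workspace/   ┃────────┨                        
+] build/     ┃        ┃                        
ndex.toml     ┃   C    ┃                        
atabase.toml  ┃--------┃                        
orker.go      ┃       0┃                        
              ┃       0┃                        
              ┃       0┃                        
              ┃       0┃                        
              ┃       0┃                        
━━━━━━━━━━━━━━┛       0┃                        
      0       0       0┃                        
━━━━━━━━━━━━━━━━━━━━━━━┛                        
                                                


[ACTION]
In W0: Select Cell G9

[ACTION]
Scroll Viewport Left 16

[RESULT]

  ┠───────────────────┨        ┃                
  ┃> [-] workspace/   ┃────────┨                
  ┃    [+] build/     ┃        ┃                
  ┃    index.toml     ┃   C    ┃                
  ┃    database.toml  ┃--------┃                
  ┃    worker.go      ┃       0┃                
  ┃                   ┃       0┃                
  ┃                   ┃       0┃                
  ┃                   ┃       0┃                
  ┃                   ┃       0┃                
  ┗━━━━━━━━━━━━━━━━━━━┛       0┃                
  ┃  7        0       0       0┃                
  ┗━━━━━━━━━━━━━━━━━━━━━━━━━━━━┛                
                                                


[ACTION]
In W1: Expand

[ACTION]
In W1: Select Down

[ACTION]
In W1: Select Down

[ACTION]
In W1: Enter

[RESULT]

  ┠───────────────────┨        ┃                
  ┃  [-] workspace/   ┃────────┨                
  ┃    [+] build/     ┃        ┃                
  ┃  > index.toml     ┃   C    ┃                
  ┃    database.toml  ┃--------┃                
  ┃    worker.go      ┃       0┃                
  ┃                   ┃       0┃                
  ┃                   ┃       0┃                
  ┃                   ┃       0┃                
  ┃                   ┃       0┃                
  ┗━━━━━━━━━━━━━━━━━━━┛       0┃                
  ┃  7        0       0       0┃                
  ┗━━━━━━━━━━━━━━━━━━━━━━━━━━━━┛                
                                                


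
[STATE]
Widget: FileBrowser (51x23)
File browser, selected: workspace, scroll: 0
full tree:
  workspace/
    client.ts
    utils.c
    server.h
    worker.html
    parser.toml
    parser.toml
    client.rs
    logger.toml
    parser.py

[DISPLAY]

> [-] workspace/                                   
    client.ts                                      
    utils.c                                        
    server.h                                       
    worker.html                                    
    parser.toml                                    
    parser.toml                                    
    client.rs                                      
    logger.toml                                    
    parser.py                                      
                                                   
                                                   
                                                   
                                                   
                                                   
                                                   
                                                   
                                                   
                                                   
                                                   
                                                   
                                                   
                                                   


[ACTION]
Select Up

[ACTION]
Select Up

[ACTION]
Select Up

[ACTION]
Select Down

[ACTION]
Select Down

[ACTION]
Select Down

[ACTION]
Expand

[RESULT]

  [-] workspace/                                   
    client.ts                                      
    utils.c                                        
  > server.h                                       
    worker.html                                    
    parser.toml                                    
    parser.toml                                    
    client.rs                                      
    logger.toml                                    
    parser.py                                      
                                                   
                                                   
                                                   
                                                   
                                                   
                                                   
                                                   
                                                   
                                                   
                                                   
                                                   
                                                   
                                                   


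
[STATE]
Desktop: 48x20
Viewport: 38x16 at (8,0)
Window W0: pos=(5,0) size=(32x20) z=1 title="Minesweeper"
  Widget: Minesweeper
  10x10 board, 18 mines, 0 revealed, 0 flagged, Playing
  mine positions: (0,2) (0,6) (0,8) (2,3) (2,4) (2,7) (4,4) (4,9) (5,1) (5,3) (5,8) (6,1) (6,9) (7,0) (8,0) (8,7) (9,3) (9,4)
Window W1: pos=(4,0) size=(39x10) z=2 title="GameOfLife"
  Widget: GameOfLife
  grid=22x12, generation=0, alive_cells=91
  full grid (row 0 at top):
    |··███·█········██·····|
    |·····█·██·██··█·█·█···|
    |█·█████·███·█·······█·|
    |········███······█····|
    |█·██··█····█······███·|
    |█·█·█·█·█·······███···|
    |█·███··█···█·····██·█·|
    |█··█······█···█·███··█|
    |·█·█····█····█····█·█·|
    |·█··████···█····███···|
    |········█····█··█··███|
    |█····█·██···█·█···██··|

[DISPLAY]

━━━━━━━━━━━━━━━━━━━━━━━━━━━━━━━━━━┓   
meOfLife                          ┃   
──────────────────────────────────┨   
: 0                               ┃   
·····███······█····               ┃   
█··█····█······███·               ┃   
·█·█·█·······███···               ┃   
██··█···█·····██·█·               ┃   
█······█···█·███··█               ┃   
━━━━━━━━━━━━━━━━━━━━━━━━━━━━━━━━━━┛   
■■■■■■■■                    ┃         
■■■■■■■■                    ┃         
■■■■■■■■                    ┃         
                            ┃         
                            ┃         
                            ┃         


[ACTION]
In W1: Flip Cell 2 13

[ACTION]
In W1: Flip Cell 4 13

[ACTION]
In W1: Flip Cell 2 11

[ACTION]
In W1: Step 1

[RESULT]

━━━━━━━━━━━━━━━━━━━━━━━━━━━━━━━━━━┓   
meOfLife                          ┃   
──────────────────────────────────┨   
: 1                               ┃   
···█·█····█····█·█·               ┃   
█·█··█·█·····█··█··               ┃   
·█·█·····█···█···█·               ┃   
·██·█·······█······               ┃   
·············█···██               ┃   
━━━━━━━━━━━━━━━━━━━━━━━━━━━━━━━━━━┛   
■■■■■■■■                    ┃         
■■■■■■■■                    ┃         
■■■■■■■■                    ┃         
                            ┃         
                            ┃         
                            ┃         


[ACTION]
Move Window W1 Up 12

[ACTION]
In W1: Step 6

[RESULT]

━━━━━━━━━━━━━━━━━━━━━━━━━━━━━━━━━━┓   
meOfLife                          ┃   
──────────────────────────────────┨   
: 7                               ┃   
·█···█···█··█······               ┃   
··█···█···█··█·█···               ┃   
······█·······████·               ┃   
··········█···██·██               ┃   
···██·██··█·····███               ┃   
━━━━━━━━━━━━━━━━━━━━━━━━━━━━━━━━━━┛   
■■■■■■■■                    ┃         
■■■■■■■■                    ┃         
■■■■■■■■                    ┃         
                            ┃         
                            ┃         
                            ┃         


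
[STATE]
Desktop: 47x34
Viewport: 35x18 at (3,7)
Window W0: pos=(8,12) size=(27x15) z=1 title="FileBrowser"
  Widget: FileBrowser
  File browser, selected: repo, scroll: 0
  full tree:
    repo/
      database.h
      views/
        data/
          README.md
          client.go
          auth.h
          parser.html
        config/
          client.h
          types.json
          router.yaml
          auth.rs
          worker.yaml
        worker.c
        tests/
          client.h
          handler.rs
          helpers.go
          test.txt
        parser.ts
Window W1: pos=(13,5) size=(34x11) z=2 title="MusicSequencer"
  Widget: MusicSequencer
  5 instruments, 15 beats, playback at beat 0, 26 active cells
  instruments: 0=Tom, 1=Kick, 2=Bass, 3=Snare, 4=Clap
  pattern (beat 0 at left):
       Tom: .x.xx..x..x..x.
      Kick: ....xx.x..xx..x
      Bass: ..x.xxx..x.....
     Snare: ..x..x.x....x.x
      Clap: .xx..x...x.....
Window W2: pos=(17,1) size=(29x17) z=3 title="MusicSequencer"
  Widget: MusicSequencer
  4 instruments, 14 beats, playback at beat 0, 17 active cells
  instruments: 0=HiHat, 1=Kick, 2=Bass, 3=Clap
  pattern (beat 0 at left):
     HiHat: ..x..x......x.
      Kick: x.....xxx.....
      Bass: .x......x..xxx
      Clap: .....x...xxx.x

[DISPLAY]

          ┠───┃  Bass·█······█··███
          ┃   ┃  Clap·····█···███·█
          ┃   ┃                    
          ┃  K┃                    
          ┃  B┃                    
     ┏━━━━┃ Sn┃                    
     ┃ Fil┃  C┃                    
     ┠────┃   ┃                    
     ┃> [-┗━━━┃                    
     ┃    data┃                    
     ┃    [+] ┗━━━━━━━━━━━━━━━━━━━━
     ┃                         ┃   
     ┃                         ┃   
     ┃                         ┃   
     ┃                         ┃   
     ┃                         ┃   
     ┃                         ┃   
     ┃                         ┃   


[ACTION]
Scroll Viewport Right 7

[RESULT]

   ┠───┃  Bass·█······█··███       
   ┃   ┃  Clap·····█···███·█       
   ┃   ┃                           
   ┃  K┃                           
   ┃  B┃                           
━━━┃ Sn┃                           
Fil┃  C┃                           
───┃   ┃                           
 [-┗━━━┃                           
   data┃                           
   [+] ┗━━━━━━━━━━━━━━━━━━━━━━━━━━━
                        ┃          
                        ┃          
                        ┃          
                        ┃          
                        ┃          
                        ┃          
                        ┃          


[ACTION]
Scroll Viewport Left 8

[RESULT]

           ┠───┃  Bass·█······█··██
           ┃   ┃  Clap·····█···███·
           ┃   ┃                   
           ┃  K┃                   
           ┃  B┃                   
      ┏━━━━┃ Sn┃                   
      ┃ Fil┃  C┃                   
      ┠────┃   ┃                   
      ┃> [-┗━━━┃                   
      ┃    data┃                   
      ┃    [+] ┗━━━━━━━━━━━━━━━━━━━
      ┃                         ┃  
      ┃                         ┃  
      ┃                         ┃  
      ┃                         ┃  
      ┃                         ┃  
      ┃                         ┃  
      ┃                         ┃  
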